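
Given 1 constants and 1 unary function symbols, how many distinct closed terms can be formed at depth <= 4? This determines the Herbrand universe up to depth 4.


Herbrand terms by depth:
Depth 0: 1 constants
Depth 1: 1 new terms (running total: 2)
Depth 2: 1 new terms (running total: 3)
Depth 3: 1 new terms (running total: 4)
Depth 4: 1 new terms (running total: 5)
Total distinct ground terms = 5

5


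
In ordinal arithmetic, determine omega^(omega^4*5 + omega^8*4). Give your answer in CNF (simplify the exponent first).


omega^(omega^4*5 + omega^8*4):
In ordinal addition a term is absorbed by a following term of strictly larger exponent: 4 < 8, so omega^4*5 + omega^8*4 = omega^8*4.
omega raised to a CNF ordinal is a single CNF term: Result = omega^(omega^8*4)

omega^(omega^8*4)


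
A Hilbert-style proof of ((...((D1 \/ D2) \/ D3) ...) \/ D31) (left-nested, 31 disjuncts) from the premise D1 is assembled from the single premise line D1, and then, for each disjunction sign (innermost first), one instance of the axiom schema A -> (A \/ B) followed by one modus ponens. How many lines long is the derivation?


Building the left-nested 31-ary disjunction from D1:
- 1 premise line (D1)
- 31 disjuncts means 30 disjunction signs; each needs 1 axiom instance + 1 MP = 2 lines: 2 * 30 = 60
Total = 1 + 60 = 61 lines.

61


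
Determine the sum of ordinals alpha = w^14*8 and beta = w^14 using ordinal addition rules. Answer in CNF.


Ordinal addition w^14*8 + w^14:
Both terms have the same exponent 14.
w^e*c + w^e*d = w^e*(c+d).
Result = w^14*(8+1) = w^14*9

w^14*9


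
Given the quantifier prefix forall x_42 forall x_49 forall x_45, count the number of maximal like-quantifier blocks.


Alternations = 0.
Blocks = alternations + 1 = 1

1


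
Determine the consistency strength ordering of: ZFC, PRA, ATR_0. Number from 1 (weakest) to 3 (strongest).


Ordering by consistency strength:
1. PRA
2. ATR_0
3. ZFC


ZFC=3, PRA=1, ATR_0=2


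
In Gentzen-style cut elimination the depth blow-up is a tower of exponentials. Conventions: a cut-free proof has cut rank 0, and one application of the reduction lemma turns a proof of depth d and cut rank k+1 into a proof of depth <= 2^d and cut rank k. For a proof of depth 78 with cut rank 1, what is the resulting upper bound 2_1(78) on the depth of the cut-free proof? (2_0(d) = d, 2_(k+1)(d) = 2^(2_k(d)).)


Each rank reduction sends depth d to at most 2^d; cut rank r needs r reductions.
2_0(78) = 78
2_1(78) = 2^78 = 302231454903657293676544
Cut-free depth bound = 302231454903657293676544

302231454903657293676544


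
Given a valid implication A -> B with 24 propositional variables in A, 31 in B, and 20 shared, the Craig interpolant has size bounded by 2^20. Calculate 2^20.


Shared atoms = 20
Craig interpolant size bound = 2^20
= 1048576

1048576


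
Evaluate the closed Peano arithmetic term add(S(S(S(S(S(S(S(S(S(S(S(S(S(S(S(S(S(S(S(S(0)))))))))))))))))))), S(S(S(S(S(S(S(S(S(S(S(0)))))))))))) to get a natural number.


add(S^20(0), S^11(0)):
S^20(0) = 20
S^11(0) = 11
20 + 11 = 31

31


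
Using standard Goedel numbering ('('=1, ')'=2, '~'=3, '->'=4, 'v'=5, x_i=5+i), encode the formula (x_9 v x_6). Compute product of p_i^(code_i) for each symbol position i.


Formula: (x_9 v x_6)
Symbol codes: [1, 14, 5, 11, 2]
Primes: [2, 3, 5, 7, 11]
p_1^1 = 2^1 = 2
p_2^14 = 3^14 = 4782969
p_3^5 = 5^5 = 3125
p_4^11 = 7^11 = 1977326743
p_5^2 = 11^2 = 121
Product = 7152228714196475043750

7152228714196475043750


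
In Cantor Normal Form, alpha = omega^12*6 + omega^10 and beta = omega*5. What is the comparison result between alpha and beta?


Compare term by term from highest exponent:
alpha = omega^12*6 + omega^10
beta = omega*5
Term 1: alpha has omega^12*6, beta has omega^1*5
Term 2: alpha has omega^10*1, beta has omega^0*0
Result: alpha > beta

alpha > beta


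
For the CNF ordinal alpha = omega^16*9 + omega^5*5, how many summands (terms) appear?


CNF: omega^16*9 + omega^5*5
Count the summands separated by '+':
  term 1: omega^16*9
  term 2: omega^5*5
Total terms = 2

2


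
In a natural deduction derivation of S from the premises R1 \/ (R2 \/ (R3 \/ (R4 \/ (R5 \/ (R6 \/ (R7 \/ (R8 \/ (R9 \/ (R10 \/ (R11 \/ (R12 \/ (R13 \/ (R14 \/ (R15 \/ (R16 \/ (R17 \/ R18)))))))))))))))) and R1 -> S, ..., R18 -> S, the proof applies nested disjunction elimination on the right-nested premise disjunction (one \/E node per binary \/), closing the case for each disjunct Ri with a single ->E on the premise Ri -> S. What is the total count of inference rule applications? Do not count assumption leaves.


The premise R1 \/ (R2 \/ (R3 \/ (R4 \/ (R5 \/ (R6 \/ (R7 \/ (R8 \/ (R9 \/ (R10 \/ (R11 \/ (R12 \/ (R13 \/ (R14 \/ (R15 \/ (R16 \/ (R17 \/ R18)))))))))))))))) contains 18 disjuncts, hence 17 binary \/ connectives.
- Each binary \/ is eliminated once: 17 \/E nodes.
- Each of the 18 cases Ri derives S by one ->E with Ri -> S: 18 ->E nodes.
Total = 17 + 18 = 35

35


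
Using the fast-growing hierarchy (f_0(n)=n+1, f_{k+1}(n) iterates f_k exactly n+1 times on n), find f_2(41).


f_2(41) = f_1^42(41)
f_1(m) = 2m + 1.
Iterating: f_1^k(n) = 2^k*(n+1) - 1.
f_2(41) = 2^42*(41+1) - 1 = 4398046511104*42 - 1 = 184717953466367

184717953466367


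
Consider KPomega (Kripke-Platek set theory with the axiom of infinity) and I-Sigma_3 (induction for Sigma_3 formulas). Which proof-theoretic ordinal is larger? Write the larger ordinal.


Proof-theoretic ordinal of KPomega (Kripke-Platek set theory with the axiom of infinity): psi_0(epsilon_{Omega+1})
Proof-theoretic ordinal of I-Sigma_3 (induction for Sigma_3 formulas): omega^(omega^(omega^omega))
Comparing: omega^(omega^(omega^omega)) < psi_0(epsilon_{Omega+1}).
The larger ordinal is psi_0(epsilon_{Omega+1}) (from KPomega (Kripke-Platek set theory with the axiom of infinity)).

psi_0(epsilon_{Omega+1})


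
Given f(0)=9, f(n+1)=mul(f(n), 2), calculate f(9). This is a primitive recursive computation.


f(0) = 9
f(1) = mul(f(0), 2) = mul(9, 2) = 18
f(2) = mul(f(1), 2) = mul(18, 2) = 36
f(3) = mul(f(2), 2) = mul(36, 2) = 72
f(4) = mul(f(3), 2) = mul(72, 2) = 144
f(5) = mul(f(4), 2) = mul(144, 2) = 288
f(6) = mul(f(5), 2) = mul(288, 2) = 576
f(7) = mul(f(6), 2) = mul(576, 2) = 1152
f(8) = mul(f(7), 2) = mul(1152, 2) = 2304
f(9) = mul(f(8), 2) = mul(2304, 2) = 4608


4608


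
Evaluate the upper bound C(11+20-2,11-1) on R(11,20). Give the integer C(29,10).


R(11,20) <= C(11+20-2, 11-1) = C(29, 10)
C(29, 10) = 29! / (10! * 19!)
= 20030010

20030010


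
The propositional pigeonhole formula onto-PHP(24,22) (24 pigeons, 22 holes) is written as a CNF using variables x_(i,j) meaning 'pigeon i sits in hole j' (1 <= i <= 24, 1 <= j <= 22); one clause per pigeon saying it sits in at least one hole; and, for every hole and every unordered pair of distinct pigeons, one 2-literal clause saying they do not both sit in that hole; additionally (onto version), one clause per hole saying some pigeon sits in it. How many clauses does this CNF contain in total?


onto-PHP(24,22): 24 pigeons, 22 holes, 24*22 = 528 variables.
- pigeon clauses: one per pigeon -> 24 clauses
- hole clauses: 22 holes * C(24,2) = 22 * 276 -> 6072 clauses
- onto clauses: one per hole -> 22 clauses
Total clauses = 24 + 6072 + 22 = 6118

6118


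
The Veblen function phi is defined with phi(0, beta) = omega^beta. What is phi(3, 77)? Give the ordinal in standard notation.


phi(3, 77):
phi(3, beta) = eta_beta (the beta-th eta number, fixed point of zeta).
phi(3, 77) = eta_77

eta_77


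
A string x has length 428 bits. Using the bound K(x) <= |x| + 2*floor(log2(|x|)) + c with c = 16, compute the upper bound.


floor(log2(428)) = 8
2 * 8 = 16
K(x) <= 428 + 16 + 16 = 460

460


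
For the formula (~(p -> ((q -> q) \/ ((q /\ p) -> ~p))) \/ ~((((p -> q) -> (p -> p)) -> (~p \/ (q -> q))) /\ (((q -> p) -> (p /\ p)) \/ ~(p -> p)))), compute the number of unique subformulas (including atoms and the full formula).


Formula: (~(p -> ((q -> q) \/ ((q /\ p) -> ~p))) \/ ~((((p -> q) -> (p -> p)) -> (~p \/ (q -> q))) /\ (((q -> p) -> (p /\ p)) \/ ~(p -> p))))
Subformulas found:
  1. q
  2. p
  3. ~p
  4. (q /\ p)
  5. (q -> p)
  6. (q -> q)
  7. (p -> p)
  8. (p /\ p)
  9. (p -> q)
  10. ~(p -> p)
  11. (~p \/ (q -> q))
  12. ((q /\ p) -> ~p)
  13. ((p -> q) -> (p -> p))
  14. ((q -> p) -> (p /\ p))
  15. ((q -> q) \/ ((q /\ p) -> ~p))
  16. (p -> ((q -> q) \/ ((q /\ p) -> ~p)))
  17. (((q -> p) -> (p /\ p)) \/ ~(p -> p))
  18. ~(p -> ((q -> q) \/ ((q /\ p) -> ~p)))
  19. (((p -> q) -> (p -> p)) -> (~p \/ (q -> q)))
  20. ((((p -> q) -> (p -> p)) -> (~p \/ (q -> q))) /\ (((q -> p) -> (p /\ p)) \/ ~(p -> p)))
  21. ~((((p -> q) -> (p -> p)) -> (~p \/ (q -> q))) /\ (((q -> p) -> (p /\ p)) \/ ~(p -> p)))
  22. (~(p -> ((q -> q) \/ ((q /\ p) -> ~p))) \/ ~((((p -> q) -> (p -> p)) -> (~p \/ (q -> q))) /\ (((q -> p) -> (p /\ p)) \/ ~(p -> p))))
Total distinct subformulas = 22

22


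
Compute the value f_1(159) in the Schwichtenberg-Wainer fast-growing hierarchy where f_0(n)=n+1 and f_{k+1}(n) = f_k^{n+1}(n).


f_1(159) = f_0^160(159)
f_0 adds 1 each time, applied 160 times.
f_1(159) = 159 + 160 = 319

319


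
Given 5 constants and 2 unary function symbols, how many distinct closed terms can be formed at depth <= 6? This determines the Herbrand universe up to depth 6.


Herbrand terms by depth:
Depth 0: 5 constants
Depth 1: 10 new terms (running total: 15)
Depth 2: 20 new terms (running total: 35)
Depth 3: 40 new terms (running total: 75)
Depth 4: 80 new terms (running total: 155)
Depth 5: 160 new terms (running total: 315)
Depth 6: 320 new terms (running total: 635)
Total distinct ground terms = 635

635


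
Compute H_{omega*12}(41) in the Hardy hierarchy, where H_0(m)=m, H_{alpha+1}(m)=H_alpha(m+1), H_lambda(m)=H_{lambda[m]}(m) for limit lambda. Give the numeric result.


H_{omega*12}(41):
For the Hardy hierarchy, H_{omega*k}(n) = 2^k * n.
2^12 = 4096.
4096 * 41 = 167936

167936


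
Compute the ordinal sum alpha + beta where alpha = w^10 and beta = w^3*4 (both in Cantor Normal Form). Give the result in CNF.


Ordinal addition w^10 + w^3*4:
Leading exponent of alpha (10) > leading exponent of beta (3).
Since alpha's term has higher exponent than beta's leading term,
the sum is simply alpha followed by beta.
Result = w^10 + w^3*4

w^10 + w^3*4


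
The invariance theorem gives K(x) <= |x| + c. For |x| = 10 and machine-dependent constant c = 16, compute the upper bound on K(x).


K(x) <= |x| + c = 10 + 16 = 26

26


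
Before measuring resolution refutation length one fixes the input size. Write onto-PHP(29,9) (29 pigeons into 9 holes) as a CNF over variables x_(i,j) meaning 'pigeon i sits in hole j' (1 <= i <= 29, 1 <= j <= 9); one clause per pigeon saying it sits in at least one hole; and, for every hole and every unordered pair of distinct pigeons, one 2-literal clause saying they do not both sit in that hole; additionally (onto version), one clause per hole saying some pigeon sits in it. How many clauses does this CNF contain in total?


onto-PHP(29,9): 29 pigeons, 9 holes, 29*9 = 261 variables.
- pigeon clauses: one per pigeon -> 29 clauses
- hole clauses: 9 holes * C(29,2) = 9 * 406 -> 3654 clauses
- onto clauses: one per hole -> 9 clauses
Total clauses = 29 + 3654 + 9 = 3692

3692


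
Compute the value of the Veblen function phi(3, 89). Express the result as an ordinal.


phi(3, 89):
phi(3, beta) = eta_beta (the beta-th eta number, fixed point of zeta).
phi(3, 89) = eta_89

eta_89


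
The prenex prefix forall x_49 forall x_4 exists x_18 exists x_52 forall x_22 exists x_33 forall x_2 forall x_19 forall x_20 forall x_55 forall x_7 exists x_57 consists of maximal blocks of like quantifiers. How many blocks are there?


Alternations = 5.
Blocks = alternations + 1 = 6

6


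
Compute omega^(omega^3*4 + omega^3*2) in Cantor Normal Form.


omega^(omega^3*4 + omega^3*2):
Both terms of the exponent have the same exponent 3, so they merge: omega^3*4 + omega^3*2 = omega^3*(4+2) = omega^3*6.
omega raised to a CNF ordinal is a single CNF term: Result = omega^(omega^3*6)

omega^(omega^3*6)


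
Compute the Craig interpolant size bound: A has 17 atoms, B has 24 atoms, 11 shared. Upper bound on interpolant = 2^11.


Shared atoms = 11
Craig interpolant size bound = 2^11
= 2048

2048


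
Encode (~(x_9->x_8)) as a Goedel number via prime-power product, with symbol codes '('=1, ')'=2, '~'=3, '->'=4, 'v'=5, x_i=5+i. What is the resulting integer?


Formula: (~(x_9->x_8))
Symbol codes: [1, 3, 1, 14, 4, 13, 2, 2]
Primes: [2, 3, 5, 7, 11, 13, 17, 19]
p_1^1 = 2^1 = 2
p_2^3 = 3^3 = 27
p_3^1 = 5^1 = 5
p_4^14 = 7^14 = 678223072849
p_5^4 = 11^4 = 14641
p_6^13 = 13^13 = 302875106592253
p_7^2 = 17^2 = 289
p_8^2 = 19^2 = 361
Product = 84717999050139558775340898769273643910

84717999050139558775340898769273643910


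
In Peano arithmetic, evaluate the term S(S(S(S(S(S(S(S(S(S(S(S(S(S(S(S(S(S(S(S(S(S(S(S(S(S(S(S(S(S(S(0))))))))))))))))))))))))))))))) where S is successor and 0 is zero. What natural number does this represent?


Counting successors applied to 0:
31 applications of S to 0 = 31

31


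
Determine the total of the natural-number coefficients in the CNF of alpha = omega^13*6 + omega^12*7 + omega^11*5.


CNF: omega^13*6 + omega^12*7 + omega^11*5
Coefficients: 6 + 7 + 5 = 18

18


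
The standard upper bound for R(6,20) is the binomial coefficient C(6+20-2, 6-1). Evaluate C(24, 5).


R(6,20) <= C(6+20-2, 6-1) = C(24, 5)
C(24, 5) = 24! / (5! * 19!)
= 42504

42504


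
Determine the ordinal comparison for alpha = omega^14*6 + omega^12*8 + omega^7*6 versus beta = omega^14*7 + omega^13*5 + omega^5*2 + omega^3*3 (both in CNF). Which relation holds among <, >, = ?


Compare term by term from highest exponent:
alpha = omega^14*6 + omega^12*8 + omega^7*6
beta = omega^14*7 + omega^13*5 + omega^5*2 + omega^3*3
Term 1: alpha has omega^14*6, beta has omega^14*7
Term 2: alpha has omega^12*8, beta has omega^13*5
Term 3: alpha has omega^7*6, beta has omega^5*2
Term 4: alpha has omega^0*0, beta has omega^3*3
Result: alpha < beta

alpha < beta


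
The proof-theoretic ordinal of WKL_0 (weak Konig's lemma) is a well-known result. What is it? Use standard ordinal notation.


The proof-theoretic ordinal of WKL_0 (weak Konig's lemma) is a standard result in ordinal analysis.
This ordinal is the supremum of order types of primitive recursive well-orderings
that the theory can prove to be well-ordered.
For WKL_0 (weak Konig's lemma), the proof-theoretic ordinal is omega^omega.

omega^omega


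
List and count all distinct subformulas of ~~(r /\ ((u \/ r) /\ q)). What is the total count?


Formula: ~~(r /\ ((u \/ r) /\ q))
Subformulas found:
  1. q
  2. u
  3. r
  4. (u \/ r)
  5. ((u \/ r) /\ q)
  6. (r /\ ((u \/ r) /\ q))
  7. ~(r /\ ((u \/ r) /\ q))
  8. ~~(r /\ ((u \/ r) /\ q))
Total distinct subformulas = 8

8


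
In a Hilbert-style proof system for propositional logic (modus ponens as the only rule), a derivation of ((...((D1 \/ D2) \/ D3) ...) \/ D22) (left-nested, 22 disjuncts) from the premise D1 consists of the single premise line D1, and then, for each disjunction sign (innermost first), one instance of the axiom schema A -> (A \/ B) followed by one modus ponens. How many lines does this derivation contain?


Building the left-nested 22-ary disjunction from D1:
- 1 premise line (D1)
- 22 disjuncts means 21 disjunction signs; each needs 1 axiom instance + 1 MP = 2 lines: 2 * 21 = 42
Total = 1 + 42 = 43 lines.

43


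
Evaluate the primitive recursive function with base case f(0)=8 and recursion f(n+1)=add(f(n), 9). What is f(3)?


f(0) = 8
f(1) = add(f(0), 9) = add(8, 9) = 17
f(2) = add(f(1), 9) = add(17, 9) = 26
f(3) = add(f(2), 9) = add(26, 9) = 35


35


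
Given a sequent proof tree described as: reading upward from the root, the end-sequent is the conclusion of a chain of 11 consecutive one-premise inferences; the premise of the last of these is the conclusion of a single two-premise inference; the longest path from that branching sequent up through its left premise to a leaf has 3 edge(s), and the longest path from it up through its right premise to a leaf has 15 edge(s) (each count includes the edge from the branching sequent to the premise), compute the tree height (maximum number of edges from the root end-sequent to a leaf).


Longest path through the left premise: 3 edges (measured from the branching sequent)
Longest path through the right premise: 15 edges
Height of the subtree rooted at the branching sequent: max(3, 15) = 15
The branching sequent sits 11 edges above the root (the chain of one-premise inferences), so height = 15 + 11 = 26

26


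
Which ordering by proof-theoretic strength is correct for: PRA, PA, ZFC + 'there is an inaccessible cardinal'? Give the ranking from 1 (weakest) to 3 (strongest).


Ordering by consistency strength:
1. PRA
2. PA
3. ZFC + 'there is an inaccessible cardinal'


PRA=1, PA=2, ZFC + 'there is an inaccessible cardinal'=3


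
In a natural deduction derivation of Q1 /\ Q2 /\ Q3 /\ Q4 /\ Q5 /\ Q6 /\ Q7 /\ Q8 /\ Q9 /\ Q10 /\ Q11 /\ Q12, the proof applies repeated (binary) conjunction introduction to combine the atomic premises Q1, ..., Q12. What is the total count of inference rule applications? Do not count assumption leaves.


The target conjunction has 12 conjuncts, i.e. 11 binary /\ connectives.
Each conjunction-intro joins two pieces, so 12 atoms require 12-1 = 11 applications.
Total inference nodes = 11

11


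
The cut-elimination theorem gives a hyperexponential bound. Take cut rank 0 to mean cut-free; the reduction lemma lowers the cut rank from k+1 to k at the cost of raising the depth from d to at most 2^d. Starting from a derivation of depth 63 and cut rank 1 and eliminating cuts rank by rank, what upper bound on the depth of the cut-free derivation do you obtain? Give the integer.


Each rank reduction sends depth d to at most 2^d; cut rank r needs r reductions.
2_0(63) = 63
2_1(63) = 2^63 = 9223372036854775808
Cut-free depth bound = 9223372036854775808

9223372036854775808


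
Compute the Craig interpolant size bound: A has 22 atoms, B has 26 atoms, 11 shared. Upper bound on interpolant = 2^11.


Shared atoms = 11
Craig interpolant size bound = 2^11
= 2048

2048


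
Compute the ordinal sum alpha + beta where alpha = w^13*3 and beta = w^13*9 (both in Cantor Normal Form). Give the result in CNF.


Ordinal addition w^13*3 + w^13*9:
Both terms have the same exponent 13.
w^e*c + w^e*d = w^e*(c+d).
Result = w^13*(3+9) = w^13*12

w^13*12


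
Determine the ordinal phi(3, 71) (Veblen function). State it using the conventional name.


phi(3, 71):
phi(3, beta) = eta_beta (the beta-th eta number, fixed point of zeta).
phi(3, 71) = eta_71

eta_71


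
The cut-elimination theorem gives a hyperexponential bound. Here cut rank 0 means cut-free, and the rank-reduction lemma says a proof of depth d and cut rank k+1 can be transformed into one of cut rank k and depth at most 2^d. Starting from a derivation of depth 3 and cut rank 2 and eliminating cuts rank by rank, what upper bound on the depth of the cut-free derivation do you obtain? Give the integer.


Each rank reduction sends depth d to at most 2^d; cut rank r needs r reductions.
2_0(3) = 3
2_1(3) = 2^3 = 8
2_2(3) = 2^8 = 256
Cut-free depth bound = 256

256


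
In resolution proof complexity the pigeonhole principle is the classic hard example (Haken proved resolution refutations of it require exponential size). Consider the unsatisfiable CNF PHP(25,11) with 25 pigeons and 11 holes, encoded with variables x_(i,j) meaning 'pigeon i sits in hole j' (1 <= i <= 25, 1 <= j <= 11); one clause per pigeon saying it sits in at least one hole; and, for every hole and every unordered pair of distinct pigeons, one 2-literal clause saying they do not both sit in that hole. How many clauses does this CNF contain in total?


PHP(25,11): 25 pigeons, 11 holes, 25*11 = 275 variables.
- pigeon clauses: one per pigeon -> 25 clauses
- hole clauses: 11 holes * C(25,2) = 11 * 300 -> 3300 clauses
Total clauses = 25 + 3300 = 3325

3325


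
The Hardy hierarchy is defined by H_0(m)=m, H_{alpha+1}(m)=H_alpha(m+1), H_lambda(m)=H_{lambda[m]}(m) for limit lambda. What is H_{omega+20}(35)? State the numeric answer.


H_{omega+20}(35):
Unwind the 20 successor steps: H_{omega+20}(35) = H_omega(35+20) = H_omega(55).
H_omega(m) = H_m(m) = m + m = 2m.
Result = 2 * 55 = 110

110


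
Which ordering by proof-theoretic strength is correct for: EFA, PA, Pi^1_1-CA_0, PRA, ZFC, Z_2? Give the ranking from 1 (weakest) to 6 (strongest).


Ordering by consistency strength:
1. EFA
2. PRA
3. PA
4. Pi^1_1-CA_0
5. Z_2
6. ZFC


EFA=1, PA=3, Pi^1_1-CA_0=4, PRA=2, ZFC=6, Z_2=5


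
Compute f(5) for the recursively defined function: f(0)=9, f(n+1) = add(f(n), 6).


f(0) = 9
f(1) = add(f(0), 6) = add(9, 6) = 15
f(2) = add(f(1), 6) = add(15, 6) = 21
f(3) = add(f(2), 6) = add(21, 6) = 27
f(4) = add(f(3), 6) = add(27, 6) = 33
f(5) = add(f(4), 6) = add(33, 6) = 39


39


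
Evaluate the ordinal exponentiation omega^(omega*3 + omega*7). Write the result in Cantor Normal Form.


omega^(omega*3 + omega*7):
Both terms of the exponent have the same exponent 1, so they merge: omega*3 + omega*7 = omega*(3+7) = omega*10.
omega raised to a CNF ordinal is a single CNF term: Result = omega^(omega*10)

omega^(omega*10)


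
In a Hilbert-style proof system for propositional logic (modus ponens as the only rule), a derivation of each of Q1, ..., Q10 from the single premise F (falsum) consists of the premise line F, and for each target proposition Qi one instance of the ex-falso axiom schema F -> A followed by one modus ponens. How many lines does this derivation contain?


Ex falso, line by line:
- 1 premise line (F)
- 10 targets, each needing 1 axiom instance (F -> Qi) + 1 MP = 2 lines: 2 * 10 = 20
Total = 1 + 20 = 21 lines.

21


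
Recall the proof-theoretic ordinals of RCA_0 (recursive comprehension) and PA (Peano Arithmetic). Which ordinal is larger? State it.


Proof-theoretic ordinal of RCA_0 (recursive comprehension): omega^omega
Proof-theoretic ordinal of PA (Peano Arithmetic): epsilon_0
Comparing: omega^omega < epsilon_0.
The larger ordinal is epsilon_0 (from PA (Peano Arithmetic)).

epsilon_0


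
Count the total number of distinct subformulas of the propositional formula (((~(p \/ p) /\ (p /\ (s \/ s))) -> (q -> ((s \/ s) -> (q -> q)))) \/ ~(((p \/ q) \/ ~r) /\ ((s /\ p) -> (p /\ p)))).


Formula: (((~(p \/ p) /\ (p /\ (s \/ s))) -> (q -> ((s \/ s) -> (q -> q)))) \/ ~(((p \/ q) \/ ~r) /\ ((s /\ p) -> (p /\ p))))
Subformulas found:
  1. r
  2. q
  3. s
  4. p
  5. ~r
  6. (p \/ p)
  7. (s \/ s)
  8. (s /\ p)
  9. (q -> q)
  10. (p \/ q)
  11. (p /\ p)
  12. ~(p \/ p)
  13. (p /\ (s \/ s))
  14. ((p \/ q) \/ ~r)
  15. ((s \/ s) -> (q -> q))
  16. ((s /\ p) -> (p /\ p))
  17. (q -> ((s \/ s) -> (q -> q)))
  18. (~(p \/ p) /\ (p /\ (s \/ s)))
  19. (((p \/ q) \/ ~r) /\ ((s /\ p) -> (p /\ p)))
  20. ~(((p \/ q) \/ ~r) /\ ((s /\ p) -> (p /\ p)))
  21. ((~(p \/ p) /\ (p /\ (s \/ s))) -> (q -> ((s \/ s) -> (q -> q))))
  22. (((~(p \/ p) /\ (p /\ (s \/ s))) -> (q -> ((s \/ s) -> (q -> q)))) \/ ~(((p \/ q) \/ ~r) /\ ((s /\ p) -> (p /\ p))))
Total distinct subformulas = 22

22


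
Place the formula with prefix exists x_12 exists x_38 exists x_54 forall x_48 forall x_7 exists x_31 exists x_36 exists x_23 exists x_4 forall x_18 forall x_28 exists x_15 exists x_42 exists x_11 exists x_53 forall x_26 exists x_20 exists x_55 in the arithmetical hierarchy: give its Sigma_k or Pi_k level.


Leading quantifier is exists, so the class is Sigma.
Number of quantifier blocks = alternations + 1 = 6 + 1 = 7.
Classification: Sigma_7

Sigma_7


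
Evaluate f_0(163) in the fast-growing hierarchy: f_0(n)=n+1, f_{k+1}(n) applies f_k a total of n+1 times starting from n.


f_0(163) = 163 + 1 = 164

164


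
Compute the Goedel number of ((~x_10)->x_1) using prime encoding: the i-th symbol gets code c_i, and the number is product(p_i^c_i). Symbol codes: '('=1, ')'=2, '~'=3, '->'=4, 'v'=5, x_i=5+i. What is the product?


Formula: ((~x_10)->x_1)
Symbol codes: [1, 1, 3, 15, 2, 4, 6, 2]
Primes: [2, 3, 5, 7, 11, 13, 17, 19]
p_1^1 = 2^1 = 2
p_2^1 = 3^1 = 3
p_3^3 = 5^3 = 125
p_4^15 = 7^15 = 4747561509943
p_5^2 = 11^2 = 121
p_6^4 = 13^4 = 28561
p_7^6 = 17^6 = 24137569
p_8^2 = 19^2 = 361
Product = 107223844147408185374628886685250

107223844147408185374628886685250


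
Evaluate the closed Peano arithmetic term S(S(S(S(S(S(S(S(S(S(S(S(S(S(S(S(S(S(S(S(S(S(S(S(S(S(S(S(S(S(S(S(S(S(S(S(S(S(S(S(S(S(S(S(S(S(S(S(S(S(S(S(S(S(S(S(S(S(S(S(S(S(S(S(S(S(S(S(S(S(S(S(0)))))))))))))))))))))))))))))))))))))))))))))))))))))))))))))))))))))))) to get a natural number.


Counting successors applied to 0:
72 applications of S to 0 = 72

72


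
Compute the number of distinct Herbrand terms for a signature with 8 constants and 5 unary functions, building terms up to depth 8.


Herbrand terms by depth:
Depth 0: 8 constants
Depth 1: 40 new terms (running total: 48)
Depth 2: 200 new terms (running total: 248)
Depth 3: 1000 new terms (running total: 1248)
Depth 4: 5000 new terms (running total: 6248)
Depth 5: 25000 new terms (running total: 31248)
Depth 6: 125000 new terms (running total: 156248)
Depth 7: 625000 new terms (running total: 781248)
Depth 8: 3125000 new terms (running total: 3906248)
Total distinct ground terms = 3906248

3906248


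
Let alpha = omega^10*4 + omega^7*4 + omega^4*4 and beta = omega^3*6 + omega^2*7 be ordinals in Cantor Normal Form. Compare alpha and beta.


Compare term by term from highest exponent:
alpha = omega^10*4 + omega^7*4 + omega^4*4
beta = omega^3*6 + omega^2*7
Term 1: alpha has omega^10*4, beta has omega^3*6
Term 2: alpha has omega^7*4, beta has omega^2*7
Term 3: alpha has omega^4*4, beta has omega^0*0
Result: alpha > beta

alpha > beta


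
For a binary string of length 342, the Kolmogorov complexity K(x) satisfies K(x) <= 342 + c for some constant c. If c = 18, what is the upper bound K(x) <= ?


K(x) <= |x| + c = 342 + 18 = 360

360


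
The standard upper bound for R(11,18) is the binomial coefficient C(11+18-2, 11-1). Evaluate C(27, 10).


R(11,18) <= C(11+18-2, 11-1) = C(27, 10)
C(27, 10) = 27! / (10! * 17!)
= 8436285

8436285


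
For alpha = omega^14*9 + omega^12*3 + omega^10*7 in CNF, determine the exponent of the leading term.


CNF: omega^14*9 + omega^12*3 + omega^10*7
The leading term is omega^14*9, which has exponent 14.

14


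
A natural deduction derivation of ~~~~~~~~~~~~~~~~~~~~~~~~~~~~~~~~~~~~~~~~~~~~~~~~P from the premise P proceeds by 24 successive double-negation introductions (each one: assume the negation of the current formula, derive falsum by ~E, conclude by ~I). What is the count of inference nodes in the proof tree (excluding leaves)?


Each double-negation introduction (from C infer ~~C) uses 2 inference nodes: one ~E (C and ~C give falsum) and one ~I (discharge ~C).
24 double negations = 24 * 2 = 48 inference nodes.

48


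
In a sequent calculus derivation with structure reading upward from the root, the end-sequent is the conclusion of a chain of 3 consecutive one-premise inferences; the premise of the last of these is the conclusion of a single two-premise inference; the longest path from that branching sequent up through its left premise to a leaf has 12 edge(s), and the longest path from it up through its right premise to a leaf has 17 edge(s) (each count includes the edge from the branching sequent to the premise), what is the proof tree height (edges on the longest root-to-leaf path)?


Longest path through the left premise: 12 edges (measured from the branching sequent)
Longest path through the right premise: 17 edges
Height of the subtree rooted at the branching sequent: max(12, 17) = 17
The branching sequent sits 3 edges above the root (the chain of one-premise inferences), so height = 17 + 3 = 20

20


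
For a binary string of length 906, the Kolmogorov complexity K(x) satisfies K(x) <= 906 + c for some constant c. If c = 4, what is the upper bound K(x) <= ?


K(x) <= |x| + c = 906 + 4 = 910

910


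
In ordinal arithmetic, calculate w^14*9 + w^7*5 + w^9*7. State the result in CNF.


Ordinal addition (w^14*9 + w^7*5) + w^9*7:
alpha's leading term has exponent 14 > beta's exponent 9, so it survives.
alpha's tail term has exponent 7 < beta's exponent 9, so it is absorbed by beta.
In ordinal addition, any term followed by a strictly larger-exponent term is absorbed.
Result = w^14*9 + w^9*7

w^14*9 + w^9*7


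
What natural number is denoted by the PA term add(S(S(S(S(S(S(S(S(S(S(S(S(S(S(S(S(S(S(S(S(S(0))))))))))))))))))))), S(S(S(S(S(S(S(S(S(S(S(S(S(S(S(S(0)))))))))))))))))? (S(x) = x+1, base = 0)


add(S^21(0), S^16(0)):
S^21(0) = 21
S^16(0) = 16
21 + 16 = 37

37


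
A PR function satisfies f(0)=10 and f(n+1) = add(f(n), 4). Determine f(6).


f(0) = 10
f(1) = add(f(0), 4) = add(10, 4) = 14
f(2) = add(f(1), 4) = add(14, 4) = 18
f(3) = add(f(2), 4) = add(18, 4) = 22
f(4) = add(f(3), 4) = add(22, 4) = 26
f(5) = add(f(4), 4) = add(26, 4) = 30
f(6) = add(f(5), 4) = add(30, 4) = 34


34


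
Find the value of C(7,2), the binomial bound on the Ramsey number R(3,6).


R(3,6) <= C(3+6-2, 3-1) = C(7, 2)
C(7, 2) = 7! / (2! * 5!)
= 21

21


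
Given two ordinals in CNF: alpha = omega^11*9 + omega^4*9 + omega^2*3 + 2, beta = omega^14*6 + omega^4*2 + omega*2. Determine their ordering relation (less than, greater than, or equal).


Compare term by term from highest exponent:
alpha = omega^11*9 + omega^4*9 + omega^2*3 + 2
beta = omega^14*6 + omega^4*2 + omega*2
Term 1: alpha has omega^11*9, beta has omega^14*6
Term 2: alpha has omega^4*9, beta has omega^4*2
Term 3: alpha has omega^2*3, beta has omega^1*2
Term 4: alpha has omega^0*2, beta has omega^0*0
Result: alpha < beta

alpha < beta


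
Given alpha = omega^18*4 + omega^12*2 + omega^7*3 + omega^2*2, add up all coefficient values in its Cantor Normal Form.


CNF: omega^18*4 + omega^12*2 + omega^7*3 + omega^2*2
Coefficients: 4 + 2 + 3 + 2 = 11

11


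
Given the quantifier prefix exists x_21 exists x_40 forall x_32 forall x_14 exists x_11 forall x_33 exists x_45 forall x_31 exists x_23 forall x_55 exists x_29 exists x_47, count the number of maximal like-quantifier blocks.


Alternations = 8.
Blocks = alternations + 1 = 9

9


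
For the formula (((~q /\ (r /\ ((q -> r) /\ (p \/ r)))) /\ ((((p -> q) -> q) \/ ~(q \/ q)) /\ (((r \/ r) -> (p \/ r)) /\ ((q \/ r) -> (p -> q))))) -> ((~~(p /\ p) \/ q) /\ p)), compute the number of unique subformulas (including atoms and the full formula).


Formula: (((~q /\ (r /\ ((q -> r) /\ (p \/ r)))) /\ ((((p -> q) -> q) \/ ~(q \/ q)) /\ (((r \/ r) -> (p \/ r)) /\ ((q \/ r) -> (p -> q))))) -> ((~~(p /\ p) \/ q) /\ p))
Subformulas found:
  1. r
  2. q
  3. p
  4. ~q
  5. (q \/ r)
  6. (r \/ r)
  7. (p /\ p)
  8. (q -> r)
  9. (q \/ q)
  10. (p -> q)
  11. (p \/ r)
  12. ~(q \/ q)
  13. ~(p /\ p)
  14. ~~(p /\ p)
  15. ((p -> q) -> q)
  16. (~~(p /\ p) \/ q)
  17. ((r \/ r) -> (p \/ r))
  18. ((q -> r) /\ (p \/ r))
  19. ((q \/ r) -> (p -> q))
  20. ((~~(p /\ p) \/ q) /\ p)
  21. (r /\ ((q -> r) /\ (p \/ r)))
  22. (((p -> q) -> q) \/ ~(q \/ q))
  23. (~q /\ (r /\ ((q -> r) /\ (p \/ r))))
  24. (((r \/ r) -> (p \/ r)) /\ ((q \/ r) -> (p -> q)))
  25. ((((p -> q) -> q) \/ ~(q \/ q)) /\ (((r \/ r) -> (p \/ r)) /\ ((q \/ r) -> (p -> q))))
  26. ((~q /\ (r /\ ((q -> r) /\ (p \/ r)))) /\ ((((p -> q) -> q) \/ ~(q \/ q)) /\ (((r \/ r) -> (p \/ r)) /\ ((q \/ r) -> (p -> q)))))
  27. (((~q /\ (r /\ ((q -> r) /\ (p \/ r)))) /\ ((((p -> q) -> q) \/ ~(q \/ q)) /\ (((r \/ r) -> (p \/ r)) /\ ((q \/ r) -> (p -> q))))) -> ((~~(p /\ p) \/ q) /\ p))
Total distinct subformulas = 27

27


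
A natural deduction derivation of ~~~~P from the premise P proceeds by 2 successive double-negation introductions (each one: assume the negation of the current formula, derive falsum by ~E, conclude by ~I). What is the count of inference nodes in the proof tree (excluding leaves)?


Each double-negation introduction (from C infer ~~C) uses 2 inference nodes: one ~E (C and ~C give falsum) and one ~I (discharge ~C).
2 double negations = 2 * 2 = 4 inference nodes.

4


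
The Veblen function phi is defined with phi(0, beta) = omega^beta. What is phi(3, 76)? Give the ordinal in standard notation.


phi(3, 76):
phi(3, beta) = eta_beta (the beta-th eta number, fixed point of zeta).
phi(3, 76) = eta_76

eta_76


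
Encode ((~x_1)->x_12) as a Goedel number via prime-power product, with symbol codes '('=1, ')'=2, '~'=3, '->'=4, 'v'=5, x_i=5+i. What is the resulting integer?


Formula: ((~x_1)->x_12)
Symbol codes: [1, 1, 3, 6, 2, 4, 17, 2]
Primes: [2, 3, 5, 7, 11, 13, 17, 19]
p_1^1 = 2^1 = 2
p_2^1 = 3^1 = 3
p_3^3 = 5^3 = 125
p_4^6 = 7^6 = 117649
p_5^2 = 11^2 = 121
p_6^4 = 13^4 = 28561
p_7^17 = 17^17 = 827240261886336764177
p_8^2 = 19^2 = 361
Product = 91064089223195707023355422339962844750

91064089223195707023355422339962844750


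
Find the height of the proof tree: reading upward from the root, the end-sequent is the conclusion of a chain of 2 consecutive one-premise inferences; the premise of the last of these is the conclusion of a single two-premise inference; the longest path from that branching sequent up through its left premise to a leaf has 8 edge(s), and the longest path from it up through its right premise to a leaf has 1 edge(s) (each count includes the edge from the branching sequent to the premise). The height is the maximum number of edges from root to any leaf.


Longest path through the left premise: 8 edges (measured from the branching sequent)
Longest path through the right premise: 1 edges
Height of the subtree rooted at the branching sequent: max(8, 1) = 8
The branching sequent sits 2 edges above the root (the chain of one-premise inferences), so height = 8 + 2 = 10

10


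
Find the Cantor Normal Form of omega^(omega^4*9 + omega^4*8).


omega^(omega^4*9 + omega^4*8):
Both terms of the exponent have the same exponent 4, so they merge: omega^4*9 + omega^4*8 = omega^4*(9+8) = omega^4*17.
omega raised to a CNF ordinal is a single CNF term: Result = omega^(omega^4*17)

omega^(omega^4*17)


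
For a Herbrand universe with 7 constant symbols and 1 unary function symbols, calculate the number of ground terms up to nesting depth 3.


Herbrand terms by depth:
Depth 0: 7 constants
Depth 1: 7 new terms (running total: 14)
Depth 2: 7 new terms (running total: 21)
Depth 3: 7 new terms (running total: 28)
Total distinct ground terms = 28

28


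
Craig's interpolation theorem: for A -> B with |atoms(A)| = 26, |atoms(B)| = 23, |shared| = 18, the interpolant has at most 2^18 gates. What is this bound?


Shared atoms = 18
Craig interpolant size bound = 2^18
= 262144

262144


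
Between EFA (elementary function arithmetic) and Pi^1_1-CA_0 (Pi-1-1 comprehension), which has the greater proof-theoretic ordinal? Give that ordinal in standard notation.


Proof-theoretic ordinal of EFA (elementary function arithmetic): omega^3
Proof-theoretic ordinal of Pi^1_1-CA_0 (Pi-1-1 comprehension): psi_0(Omega_omega)
Comparing: omega^3 < psi_0(Omega_omega).
The larger ordinal is psi_0(Omega_omega) (from Pi^1_1-CA_0 (Pi-1-1 comprehension)).

psi_0(Omega_omega)


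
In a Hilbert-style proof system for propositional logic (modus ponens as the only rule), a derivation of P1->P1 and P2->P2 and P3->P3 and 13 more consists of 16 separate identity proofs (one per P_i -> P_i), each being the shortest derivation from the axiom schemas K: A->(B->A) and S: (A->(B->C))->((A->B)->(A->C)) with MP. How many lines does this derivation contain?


The shortest proof of A->A from K and S in the Hilbert calculus has exactly 5 lines:
(1) K instance A->((A->A)->A), (2) S instance, (3) MP on 1,2, (4) K instance A->(A->A), (5) MP on 3,4.
For 16 independent identities: 16 * 5 = 80 lines total.

80


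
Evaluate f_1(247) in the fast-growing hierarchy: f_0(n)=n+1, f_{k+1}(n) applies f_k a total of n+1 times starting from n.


f_1(247) = f_0^248(247)
f_0 adds 1 each time, applied 248 times.
f_1(247) = 247 + 248 = 495

495


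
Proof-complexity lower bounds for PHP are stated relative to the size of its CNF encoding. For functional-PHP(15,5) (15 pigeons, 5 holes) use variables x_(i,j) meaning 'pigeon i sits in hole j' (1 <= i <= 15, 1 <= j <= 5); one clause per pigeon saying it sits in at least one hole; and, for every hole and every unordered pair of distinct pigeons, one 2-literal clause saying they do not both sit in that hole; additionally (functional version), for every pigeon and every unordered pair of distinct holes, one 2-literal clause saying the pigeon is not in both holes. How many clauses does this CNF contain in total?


functional-PHP(15,5): 15 pigeons, 5 holes, 15*5 = 75 variables.
- pigeon clauses: one per pigeon -> 15 clauses
- hole clauses: 5 holes * C(15,2) = 5 * 105 -> 525 clauses
- functional clauses: 15 pigeons * C(5,2) = 15 * 10 -> 150 clauses
Total clauses = 15 + 525 + 150 = 690

690


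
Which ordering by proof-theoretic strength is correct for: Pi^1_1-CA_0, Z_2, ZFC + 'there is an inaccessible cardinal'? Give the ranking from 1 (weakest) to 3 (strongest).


Ordering by consistency strength:
1. Pi^1_1-CA_0
2. Z_2
3. ZFC + 'there is an inaccessible cardinal'


Pi^1_1-CA_0=1, Z_2=2, ZFC + 'there is an inaccessible cardinal'=3


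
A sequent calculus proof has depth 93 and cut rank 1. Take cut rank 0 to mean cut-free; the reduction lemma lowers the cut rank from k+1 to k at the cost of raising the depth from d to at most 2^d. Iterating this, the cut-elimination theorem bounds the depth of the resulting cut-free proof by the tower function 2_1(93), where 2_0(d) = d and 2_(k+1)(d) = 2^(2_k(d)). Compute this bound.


Each rank reduction sends depth d to at most 2^d; cut rank r needs r reductions.
2_0(93) = 93
2_1(93) = 2^93 = 9903520314283042199192993792
Cut-free depth bound = 9903520314283042199192993792

9903520314283042199192993792


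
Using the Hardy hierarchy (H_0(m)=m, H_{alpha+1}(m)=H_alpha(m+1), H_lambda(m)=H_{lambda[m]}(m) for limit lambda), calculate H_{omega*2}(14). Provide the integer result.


H_{omega*2}(14):
For the Hardy hierarchy, H_{omega*k}(n) = 2^k * n.
2^2 = 4.
4 * 14 = 56

56


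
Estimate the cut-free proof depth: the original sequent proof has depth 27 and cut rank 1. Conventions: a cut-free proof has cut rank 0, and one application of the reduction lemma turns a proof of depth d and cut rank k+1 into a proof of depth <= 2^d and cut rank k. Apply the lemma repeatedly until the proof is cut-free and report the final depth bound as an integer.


Each rank reduction sends depth d to at most 2^d; cut rank r needs r reductions.
2_0(27) = 27
2_1(27) = 2^27 = 134217728
Cut-free depth bound = 134217728

134217728


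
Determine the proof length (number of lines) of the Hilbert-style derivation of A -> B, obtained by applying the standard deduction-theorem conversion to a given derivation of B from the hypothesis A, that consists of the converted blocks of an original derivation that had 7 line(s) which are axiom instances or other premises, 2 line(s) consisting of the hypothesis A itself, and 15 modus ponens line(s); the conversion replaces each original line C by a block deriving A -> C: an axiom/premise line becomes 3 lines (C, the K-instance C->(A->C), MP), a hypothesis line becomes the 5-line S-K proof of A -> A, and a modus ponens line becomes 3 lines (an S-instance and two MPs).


Deduction-theorem conversion, block by block:
- 7 axiom/premise lines -> 3 lines each = 21
- 2 hypothesis lines -> 5 lines each (identity proof A->A) = 10
- 15 MP lines -> 3 lines each (S-instance, MP, MP) = 45
Total = 21 + 10 + 45 = 76 lines.

76


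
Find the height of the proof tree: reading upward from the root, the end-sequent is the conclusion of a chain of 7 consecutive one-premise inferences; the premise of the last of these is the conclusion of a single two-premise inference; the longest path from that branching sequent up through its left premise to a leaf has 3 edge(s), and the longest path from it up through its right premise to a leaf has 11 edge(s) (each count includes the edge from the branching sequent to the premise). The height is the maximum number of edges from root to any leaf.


Longest path through the left premise: 3 edges (measured from the branching sequent)
Longest path through the right premise: 11 edges
Height of the subtree rooted at the branching sequent: max(3, 11) = 11
The branching sequent sits 7 edges above the root (the chain of one-premise inferences), so height = 11 + 7 = 18

18
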